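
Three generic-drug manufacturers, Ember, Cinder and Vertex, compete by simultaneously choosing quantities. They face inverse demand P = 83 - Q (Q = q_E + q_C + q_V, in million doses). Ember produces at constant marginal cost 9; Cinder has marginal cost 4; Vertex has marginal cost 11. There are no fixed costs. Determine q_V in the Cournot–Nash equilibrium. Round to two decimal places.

15.75

Ember's profit: π_E = (83 - Q)q_E - (9q_E). Setting ∂π_E/∂q_E = 0: 74 - 2q_E - (q_C + q_V) = 0.
Cinder's profit: π_C = (83 - Q)q_C - (4q_C). Setting ∂π_C/∂q_C = 0: 79 - 2q_C - (q_E + q_V) = 0.
Vertex's first-order condition: 72 - 2q_V - (q_E + q_C) = 0.
Summing all 3 equations gives 225 − 4Q = 0, hence Q = 225/4.
Back-substituting: q_E = (74 − 225/4) = 71/4, q_C = (79 − 225/4) = 91/4, q_V = (72 − 225/4) = 63/4.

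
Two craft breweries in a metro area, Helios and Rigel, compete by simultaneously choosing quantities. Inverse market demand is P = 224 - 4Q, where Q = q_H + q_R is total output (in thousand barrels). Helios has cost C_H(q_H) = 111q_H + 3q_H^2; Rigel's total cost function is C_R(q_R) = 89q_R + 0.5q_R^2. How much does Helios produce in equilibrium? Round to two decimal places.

Helios's profit: π_H = (224 - 4Q)q_H - (111q_H + 3q_H²). Setting ∂π_H/∂q_H = 0: 113 - 14q_H - 4(q_R) = 0.
Rigel's first-order condition: 135 - 9q_R - 4(q_H) = 0.
So q_H = (113 - 4q_R)/14 and q_R = (135 - 4q_H)/9.
Substituting one into the other gives q_H = 477/110 and q_R = 719/55.

4.34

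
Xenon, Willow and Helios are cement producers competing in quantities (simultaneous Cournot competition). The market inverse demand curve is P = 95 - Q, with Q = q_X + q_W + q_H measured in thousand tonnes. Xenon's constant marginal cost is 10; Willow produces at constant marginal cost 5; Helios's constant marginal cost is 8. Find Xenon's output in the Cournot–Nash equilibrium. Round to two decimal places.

19.50

Xenon's profit: π_X = (95 - Q)q_X - (10q_X). Setting ∂π_X/∂q_X = 0: 85 - 2q_X - (q_W + q_H) = 0.
Willow's first-order condition: 90 - 2q_W - (q_X + q_H) = 0.
Helios's profit: π_H = (95 - Q)q_H - (8q_H). Setting ∂π_H/∂q_H = 0: 87 - 2q_H - (q_X + q_W) = 0.
Adding the 3 first-order conditions: 262 − 4Q = 0, so Q = 131/2.
Back-substituting: q_X = (85 − 131/2) = 39/2, q_W = (90 − 131/2) = 49/2, q_H = (87 − 131/2) = 43/2.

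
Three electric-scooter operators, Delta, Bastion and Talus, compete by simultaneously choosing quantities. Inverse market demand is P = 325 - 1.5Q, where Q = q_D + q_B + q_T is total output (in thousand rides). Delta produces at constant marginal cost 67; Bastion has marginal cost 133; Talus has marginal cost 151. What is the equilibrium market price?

Delta's profit: π_D = (325 - 1.5Q)q_D - (67q_D). Setting ∂π_D/∂q_D = 0: 258 - 3q_D - (3/2)(q_B + q_T) = 0.
Bastion's first-order condition: 192 - 3q_B - (3/2)(q_D + q_T) = 0.
Talus's first-order condition: 174 - 3q_T - (3/2)(q_D + q_B) = 0.
Adding the 3 conditions: 624 − 3Q − 3Q = 0, i.e. Q = 104.
Back-substituting: q_D = (258 − 156)/(3/2) = 68, q_B = (192 − 156)/(3/2) = 24, q_T = (174 − 156)/(3/2) = 12.
Total output Q = 104, so price P = 325 - (3/2)·104 = 169.

169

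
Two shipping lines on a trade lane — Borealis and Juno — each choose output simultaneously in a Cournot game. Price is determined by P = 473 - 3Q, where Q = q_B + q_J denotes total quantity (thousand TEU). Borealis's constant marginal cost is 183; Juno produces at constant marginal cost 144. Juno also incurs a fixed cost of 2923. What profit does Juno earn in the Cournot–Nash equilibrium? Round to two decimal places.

Borealis's profit: π_B = (473 - 3Q)q_B - (183q_B). Setting ∂π_B/∂q_B = 0: 290 - 6q_B - 3(q_J) = 0.
Juno's first-order condition: 329 - 6q_J - 3(q_B) = 0.
Best responses: q_B = (290 - 3q_J)/6, q_J = (329 - 3q_B)/6.
Solving the pair: q_B = 251/9, q_J = 368/9.
Price P = 473 - 3·(619/9) = 800/3.
Juno's profit: (800/3 - 144)·(368/9) - 2923 = 2092.7037.

2092.70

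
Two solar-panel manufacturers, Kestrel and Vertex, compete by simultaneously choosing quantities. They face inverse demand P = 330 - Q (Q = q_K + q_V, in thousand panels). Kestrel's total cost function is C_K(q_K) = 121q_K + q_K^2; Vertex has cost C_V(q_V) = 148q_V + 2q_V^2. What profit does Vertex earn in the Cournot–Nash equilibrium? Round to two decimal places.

Kestrel's profit: π_K = (330 - Q)q_K - (121q_K + q_K²). Setting ∂π_K/∂q_K = 0: 209 - 4q_K - (q_V) = 0.
Vertex's profit: π_V = (330 - Q)q_V - (148q_V + 2q_V²). Setting ∂π_V/∂q_V = 0: 182 - 6q_V - (q_K) = 0.
Rearranging gives the reaction functions q_K = (209 - q_V)/4 and q_V = (182 - q_K)/6.
Substituting one into the other gives q_K = 1072/23 and q_V = 519/23.
Price P = 330 - 1591/23 = 260.8261.
Vertex's profit: 260.8261·(519/23) - 148·(519/23) - 2(519/23)² = 1527.5671.

1527.57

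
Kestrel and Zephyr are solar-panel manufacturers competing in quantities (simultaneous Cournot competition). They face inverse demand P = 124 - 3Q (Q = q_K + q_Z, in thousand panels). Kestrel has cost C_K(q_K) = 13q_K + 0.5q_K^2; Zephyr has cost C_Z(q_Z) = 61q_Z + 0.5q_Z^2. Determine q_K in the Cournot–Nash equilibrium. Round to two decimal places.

Kestrel's profit: π_K = (124 - 3Q)q_K - (13q_K + (1/2)q_K²). Setting ∂π_K/∂q_K = 0: 111 - 7q_K - 3(q_Z) = 0.
Zephyr's profit: π_Z = (124 - 3Q)q_Z - (61q_Z + (1/2)q_Z²). Setting ∂π_Z/∂q_Z = 0: 63 - 7q_Z - 3(q_K) = 0.
So q_K = (111 - 3q_Z)/7 and q_Z = (63 - 3q_K)/7.
Solving the pair: q_K = 147/10, q_Z = 27/10.

14.70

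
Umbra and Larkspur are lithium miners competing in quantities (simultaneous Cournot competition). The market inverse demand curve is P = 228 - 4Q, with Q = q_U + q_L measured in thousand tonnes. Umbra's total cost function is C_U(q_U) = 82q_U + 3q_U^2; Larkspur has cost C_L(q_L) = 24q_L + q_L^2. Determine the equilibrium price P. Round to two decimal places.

133.94

Umbra's profit: π_U = (228 - 4Q)q_U - (82q_U + 3q_U²). Setting ∂π_U/∂q_U = 0: 146 - 14q_U - 4(q_L) = 0.
Larkspur's first-order condition: 204 - 10q_L - 4(q_U) = 0.
So q_U = (146 - 4q_L)/14 and q_L = (204 - 4q_U)/10.
Substituting one into the other gives q_U = 161/31 and q_L = 568/31.
Total output Q = 729/31, so price P = 228 - 4·(729/31) = 133.9355.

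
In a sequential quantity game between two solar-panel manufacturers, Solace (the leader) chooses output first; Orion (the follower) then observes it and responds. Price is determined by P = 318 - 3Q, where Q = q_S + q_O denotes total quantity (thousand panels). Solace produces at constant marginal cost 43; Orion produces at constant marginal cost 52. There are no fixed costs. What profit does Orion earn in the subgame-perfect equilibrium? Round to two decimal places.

Solve by backward induction. Given q_S, the follower Orion maximises π_O = (318 - 3q_S - 3q_O)q_O - 52q_O.
Follower FOC: 266 - 3q_S - 6q_O = 0, so q_O(q_S) = (266 - 3q_S)/6.
The leader anticipates this reaction. Substituting into P = 318 - 3Q gives P = 185 - (3/2)q_S, so π_S = (185 - (3/2)q_S)q_S - 43q_S.
Leader FOC: 142 - 3q_S = 0, so q_S = 142/3.
Then q_O = (266 - 3·(142/3))/6 = 62/3.
Price P = 318 - 3·68 = 114.
Orion's profit: (114 - 52)·(62/3) = 1281.3333.

1281.33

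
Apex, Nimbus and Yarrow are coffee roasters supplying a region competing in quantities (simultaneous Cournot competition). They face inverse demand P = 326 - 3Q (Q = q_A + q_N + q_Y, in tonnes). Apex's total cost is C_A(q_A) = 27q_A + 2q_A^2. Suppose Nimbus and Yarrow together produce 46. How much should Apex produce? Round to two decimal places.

With rivals' combined output fixed at 46, Apex's profit is π_A = (326 - 3·46 - 3q_A)q_A - (27q_A + 2q_A²) = (188 - 3q_A)q_A - (27q_A + 2q_A²).
∂π_A/∂q_A = 161 - 10q_A = 0, so q_A = 161/10.

16.10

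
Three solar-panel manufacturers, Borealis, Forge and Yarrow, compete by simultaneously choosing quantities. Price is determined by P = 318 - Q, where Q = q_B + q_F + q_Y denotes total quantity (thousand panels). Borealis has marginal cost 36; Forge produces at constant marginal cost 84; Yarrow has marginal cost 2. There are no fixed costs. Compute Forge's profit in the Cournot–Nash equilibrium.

Borealis's profit: π_B = (318 - Q)q_B - (36q_B). Setting ∂π_B/∂q_B = 0: 282 - 2q_B - (q_F + q_Y) = 0.
Forge's first-order condition: 234 - 2q_F - (q_B + q_Y) = 0.
Yarrow's profit: π_Y = (318 - Q)q_Y - (2q_Y). Setting ∂π_Y/∂q_Y = 0: 316 - 2q_Y - (q_B + q_F) = 0.
Adding the 3 conditions: 832 − 2Q − 2Q = 0, i.e. Q = 208.
Back-substituting: q_B = (282 − 208) = 74, q_F = (234 − 208) = 26, q_Y = (316 − 208) = 108.
Price P = 318 - 208 = 110.
Forge's profit: (110 - 84)·26 = 676.

676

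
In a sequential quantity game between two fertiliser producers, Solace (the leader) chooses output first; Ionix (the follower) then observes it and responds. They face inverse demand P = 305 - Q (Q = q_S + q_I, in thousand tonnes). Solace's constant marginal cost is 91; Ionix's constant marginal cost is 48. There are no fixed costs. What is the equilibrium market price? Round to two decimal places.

Solve by backward induction. Given q_S, the follower Ionix maximises π_I = (305 - q_S - q_I)q_I - 48q_I.
Setting the follower's marginal profit to zero, 257 - q_S - 2q_I = 0, i.e. q_I = (257 - q_S)/2.
The leader anticipates this reaction. Substituting into P = 305 - Q gives P = 353/2 - (1/2)q_S, so π_S = (353/2 - (1/2)q_S)q_S - 91q_S.
Leader FOC: 171/2 - q_S = 0, so q_S = 171/2.
Then q_I = (257 - 171/2)/2 = 343/4.
Total output Q = 685/4, so price P = 305 - 685/4 = 535/4.

133.75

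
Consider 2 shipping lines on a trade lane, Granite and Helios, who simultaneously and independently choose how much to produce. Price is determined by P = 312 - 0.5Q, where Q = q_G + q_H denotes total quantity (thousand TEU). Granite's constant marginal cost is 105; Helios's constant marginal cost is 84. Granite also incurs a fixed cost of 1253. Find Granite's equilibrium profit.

6435

Granite's profit: π_G = (312 - 0.5Q)q_G - (105q_G). Setting ∂π_G/∂q_G = 0: 207 - q_G - (1/2)(q_H) = 0.
Helios's profit: π_H = (312 - 0.5Q)q_H - (84q_H). Setting ∂π_H/∂q_H = 0: 228 - q_H - (1/2)(q_G) = 0.
Best responses: q_G = (207 - (1/2)q_H), q_H = (228 - (1/2)q_G).
Solving the pair: q_G = 124, q_H = 166.
Price P = 312 - (1/2)·290 = 167.
Granite's profit: (167 - 105)·124 - 1253 = 6435.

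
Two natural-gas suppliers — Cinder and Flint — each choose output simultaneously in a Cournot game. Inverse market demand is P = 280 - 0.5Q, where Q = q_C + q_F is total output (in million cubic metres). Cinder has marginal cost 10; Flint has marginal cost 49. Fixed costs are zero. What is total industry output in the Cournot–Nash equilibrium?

Cinder's profit: π_C = (280 - 0.5Q)q_C - (10q_C). Setting ∂π_C/∂q_C = 0: 270 - q_C - (1/2)(q_F) = 0.
Flint's profit: π_F = (280 - 0.5Q)q_F - (49q_F). Setting ∂π_F/∂q_F = 0: 231 - q_F - (1/2)(q_C) = 0.
So q_C = (270 - (1/2)q_F) and q_F = (231 - (1/2)q_C).
Solving the pair: q_C = 206, q_F = 128.
Total output Q = 206 + 128 = 334.

334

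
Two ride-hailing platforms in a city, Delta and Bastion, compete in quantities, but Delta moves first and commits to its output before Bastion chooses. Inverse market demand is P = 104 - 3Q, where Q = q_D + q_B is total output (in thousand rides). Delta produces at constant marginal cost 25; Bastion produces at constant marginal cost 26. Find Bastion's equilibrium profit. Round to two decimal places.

120.33

The follower Bastion best-responds to any q_D: π_B = (104 - 3Q)q_B - 26q_B.
∂π_B/∂q_B = 78 - 3q_D - 6q_B = 0 gives the reaction function q_B = (78 - 3q_D)/6.
The leader anticipates this reaction. Substituting into P = 104 - 3Q gives P = 65 - (3/2)q_D, so π_D = (65 - (3/2)q_D)q_D - 25q_D.
Maximising: ∂π_D/∂q_D = 40 - 3q_D = 0, giving q_D = 40/3.
Then q_B = (78 - 3·(40/3))/6 = 19/3.
Price P = 104 - 3·(59/3) = 45.
Bastion's profit: (45 - 26)·(19/3) = 361/3.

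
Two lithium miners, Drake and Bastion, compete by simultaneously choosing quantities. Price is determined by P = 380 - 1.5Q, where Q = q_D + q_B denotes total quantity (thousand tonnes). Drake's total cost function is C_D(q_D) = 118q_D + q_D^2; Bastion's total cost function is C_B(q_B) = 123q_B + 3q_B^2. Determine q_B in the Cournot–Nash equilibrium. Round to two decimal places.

Drake's profit: π_D = (380 - 1.5Q)q_D - (118q_D + q_D²). Setting ∂π_D/∂q_D = 0: 262 - 5q_D - (3/2)(q_B) = 0.
Bastion's first-order condition: 257 - 9q_B - (3/2)(q_D) = 0.
Rearranging gives the reaction functions q_D = (262 - (3/2)q_B)/5 and q_B = (257 - (3/2)q_D)/9.
Solving the pair: q_D = 46.1404, q_B = 20.8655.

20.87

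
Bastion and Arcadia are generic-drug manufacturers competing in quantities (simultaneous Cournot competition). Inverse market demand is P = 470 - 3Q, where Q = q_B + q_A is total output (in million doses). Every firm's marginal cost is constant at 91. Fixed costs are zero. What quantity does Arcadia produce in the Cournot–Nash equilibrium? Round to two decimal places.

A representative firm's profit is π_i = q_i(470 - 3Q) - 91q_i.
First-order condition (treating rivals' output as given): 379 - 6q_i - 3q_j = 0.
With identical firms every q_j equals q_i, so q_j = q_i and 379 = 9q_i, giving q_i = 379/9.

42.11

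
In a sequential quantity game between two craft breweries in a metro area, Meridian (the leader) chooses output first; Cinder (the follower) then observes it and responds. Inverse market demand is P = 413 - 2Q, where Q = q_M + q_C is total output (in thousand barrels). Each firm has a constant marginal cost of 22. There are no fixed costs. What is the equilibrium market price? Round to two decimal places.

119.75

The follower Cinder best-responds to any q_M: π_C = (413 - 2Q)q_C - 22q_C.
Follower FOC: 391 - 2q_M - 4q_C = 0, so q_C(q_M) = (391 - 2q_M)/4.
Meridian substitutes q_C(q_M) into its own profit: π_M = q_M(413 - 2q_M - (391 - 2q_M)/2) - 22q_M = (435/2 - q_M)q_M - 22q_M.
Leader FOC: 391/2 - 2q_M = 0, so q_M = 391/4.
Then q_C = (391 - 2·(391/4))/4 = 391/8.
Total output Q = 1173/8, so price P = 413 - 2·(1173/8) = 479/4.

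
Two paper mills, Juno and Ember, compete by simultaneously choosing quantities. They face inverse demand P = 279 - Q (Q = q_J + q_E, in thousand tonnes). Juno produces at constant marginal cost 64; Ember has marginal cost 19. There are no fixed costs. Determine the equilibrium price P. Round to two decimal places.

120.67

Juno's profit: π_J = (279 - Q)q_J - (64q_J). Setting ∂π_J/∂q_J = 0: 215 - 2q_J - (q_E) = 0.
Ember's first-order condition: 260 - 2q_E - (q_J) = 0.
So q_J = (215 - q_E)/2 and q_E = (260 - q_J)/2.
Solving the pair: q_J = 170/3, q_E = 305/3.
Total output Q = 475/3, so price P = 279 - 475/3 = 362/3.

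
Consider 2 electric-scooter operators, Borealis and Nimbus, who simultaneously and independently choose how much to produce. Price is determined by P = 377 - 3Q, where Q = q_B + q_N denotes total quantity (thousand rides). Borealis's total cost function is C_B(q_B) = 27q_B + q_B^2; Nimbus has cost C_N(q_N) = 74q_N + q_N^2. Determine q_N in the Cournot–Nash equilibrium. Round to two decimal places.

24.98

Borealis's profit: π_B = (377 - 3Q)q_B - (27q_B + q_B²). Setting ∂π_B/∂q_B = 0: 350 - 8q_B - 3(q_N) = 0.
Nimbus's first-order condition: 303 - 8q_N - 3(q_B) = 0.
So q_B = (350 - 3q_N)/8 and q_N = (303 - 3q_B)/8.
Substituting one into the other gives q_B = 1891/55 and q_N = 1374/55.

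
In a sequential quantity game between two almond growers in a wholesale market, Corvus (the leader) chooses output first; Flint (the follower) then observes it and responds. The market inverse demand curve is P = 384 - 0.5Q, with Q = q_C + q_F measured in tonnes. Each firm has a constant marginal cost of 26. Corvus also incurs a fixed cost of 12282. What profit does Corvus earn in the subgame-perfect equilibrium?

19759

Solve by backward induction. Given q_C, the follower Flint maximises π_F = (384 - (1/2)q_C - (1/2)q_F)q_F - 26q_F.
Setting the follower's marginal profit to zero, 358 - (1/2)q_C - q_F = 0, i.e. q_F = (358 - (1/2)q_C).
The leader anticipates this reaction. Substituting into P = 384 - 0.5Q gives P = 205 - (1/4)q_C, so π_C = (205 - (1/4)q_C)q_C - 26q_C.
Leader FOC: 179 - (1/2)q_C = 0, so q_C = 358.
Then q_F = (358 - (1/2)·358) = 179.
Price P = 384 - (1/2)·537 = 231/2.
Corvus's profit: (231/2 - 26)·358 - 12282 = 19759.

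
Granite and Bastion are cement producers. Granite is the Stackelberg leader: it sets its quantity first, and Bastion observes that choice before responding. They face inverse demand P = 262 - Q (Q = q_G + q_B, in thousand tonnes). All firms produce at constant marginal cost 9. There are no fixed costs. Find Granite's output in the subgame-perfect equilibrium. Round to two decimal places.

126.50

Solve by backward induction. Given q_G, the follower Bastion maximises π_B = (262 - q_G - q_B)q_B - 9q_B.
Setting the follower's marginal profit to zero, 253 - q_G - 2q_B = 0, i.e. q_B = (253 - q_G)/2.
The leader anticipates this reaction. Substituting into P = 262 - Q gives P = 271/2 - (1/2)q_G, so π_G = (271/2 - (1/2)q_G)q_G - 9q_G.
The leader's first-order condition 253/2 - q_G = 0 yields q_G = 253/2.
Then q_B = (253 - 253/2)/2 = 253/4.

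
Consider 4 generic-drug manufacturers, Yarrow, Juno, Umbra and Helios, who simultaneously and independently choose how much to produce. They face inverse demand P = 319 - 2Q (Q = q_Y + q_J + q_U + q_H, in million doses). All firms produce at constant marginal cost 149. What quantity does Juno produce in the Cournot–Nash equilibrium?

Each firm earns π_i = (319 - 2Q)q_i - 149q_i.
Setting ∂π_i/∂q_i = 0 with rivals' quantities fixed: 170 - 4q_i - 2·Σ_{j≠i} q_j = 0.
By symmetry each firm produces the same amount; substituting Σ_{j≠i} q_j = 3q_i yields q_i = 170/10 = 17.

17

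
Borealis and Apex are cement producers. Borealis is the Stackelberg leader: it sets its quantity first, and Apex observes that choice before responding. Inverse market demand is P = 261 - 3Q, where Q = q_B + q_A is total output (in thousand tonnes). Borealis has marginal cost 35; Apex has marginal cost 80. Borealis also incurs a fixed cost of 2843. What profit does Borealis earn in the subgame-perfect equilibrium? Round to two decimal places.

217.04

Solve by backward induction. Given q_B, the follower Apex maximises π_A = (261 - 3q_B - 3q_A)q_A - 80q_A.
Follower FOC: 181 - 3q_B - 6q_A = 0, so q_A(q_B) = (181 - 3q_B)/6.
Borealis substitutes q_A(q_B) into its own profit: π_B = q_B(261 - 3q_B - (181 - 3q_B)/2) - 35q_B = (341/2 - (3/2)q_B)q_B - 35q_B.
The leader's first-order condition 271/2 - 3q_B = 0 yields q_B = 271/6.
Then q_A = (181 - 3·(271/6))/6 = 91/12.
Price P = 261 - 3·(211/4) = 411/4.
Borealis's profit: (411/4 - 35)·(271/6) - 2843 = 217.0417.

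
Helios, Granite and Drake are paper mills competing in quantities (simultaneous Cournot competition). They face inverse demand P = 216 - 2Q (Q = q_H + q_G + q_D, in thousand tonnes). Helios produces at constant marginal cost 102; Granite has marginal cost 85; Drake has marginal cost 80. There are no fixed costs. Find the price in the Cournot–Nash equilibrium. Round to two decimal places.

Helios's profit: π_H = (216 - 2Q)q_H - (102q_H). Setting ∂π_H/∂q_H = 0: 114 - 4q_H - 2(q_G + q_D) = 0.
Granite's profit: π_G = (216 - 2Q)q_G - (85q_G). Setting ∂π_G/∂q_G = 0: 131 - 4q_G - 2(q_H + q_D) = 0.
Drake's first-order condition: 136 - 4q_D - 2(q_H + q_G) = 0.
Adding the 3 conditions: 381 − 4Q − 4Q = 0, i.e. Q = 381/8.
Back-substituting: q_H = (114 − 381/4)/2 = 75/8, q_G = (131 − 381/4)/2 = 143/8, q_D = (136 − 381/4)/2 = 163/8.
Total output Q = 381/8, so price P = 216 - 2·(381/8) = 483/4.

120.75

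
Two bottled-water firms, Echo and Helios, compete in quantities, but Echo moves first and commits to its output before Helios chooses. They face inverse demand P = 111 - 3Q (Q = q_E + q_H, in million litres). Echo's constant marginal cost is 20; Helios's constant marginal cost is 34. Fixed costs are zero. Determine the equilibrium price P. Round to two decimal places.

The follower Helios best-responds to any q_E: π_H = (111 - 3Q)q_H - 34q_H.
Follower FOC: 77 - 3q_E - 6q_H = 0, so q_H(q_E) = (77 - 3q_E)/6.
Echo substitutes q_H(q_E) into its own profit: π_E = q_E(111 - 3q_E - (77 - 3q_E)/2) - 20q_E = (145/2 - (3/2)q_E)q_E - 20q_E.
The leader's first-order condition 105/2 - 3q_E = 0 yields q_E = 35/2.
Then q_H = (77 - 3·(35/2))/6 = 49/12.
Total output Q = 259/12, so price P = 111 - 3·(259/12) = 185/4.

46.25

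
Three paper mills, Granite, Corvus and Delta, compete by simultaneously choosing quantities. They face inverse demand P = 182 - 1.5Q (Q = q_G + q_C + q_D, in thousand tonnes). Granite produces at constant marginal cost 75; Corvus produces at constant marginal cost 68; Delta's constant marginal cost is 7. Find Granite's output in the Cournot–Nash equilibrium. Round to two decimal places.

5.33

Granite's profit: π_G = (182 - 1.5Q)q_G - (75q_G). Setting ∂π_G/∂q_G = 0: 107 - 3q_G - (3/2)(q_C + q_D) = 0.
Corvus's first-order condition: 114 - 3q_C - (3/2)(q_G + q_D) = 0.
Delta's profit: π_D = (182 - 1.5Q)q_D - (7q_D). Setting ∂π_D/∂q_D = 0: 175 - 3q_D - (3/2)(q_G + q_C) = 0.
Adding the 3 conditions: 396 − 3Q − 3Q = 0, i.e. Q = 66.
Back-substituting: q_G = (107 − 99)/(3/2) = 16/3, q_C = (114 − 99)/(3/2) = 10, q_D = (175 − 99)/(3/2) = 152/3.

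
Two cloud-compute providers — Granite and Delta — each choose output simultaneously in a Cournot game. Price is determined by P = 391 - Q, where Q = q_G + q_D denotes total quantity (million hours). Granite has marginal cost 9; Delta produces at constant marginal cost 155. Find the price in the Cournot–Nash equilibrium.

185

Granite's profit: π_G = (391 - Q)q_G - (9q_G). Setting ∂π_G/∂q_G = 0: 382 - 2q_G - (q_D) = 0.
Delta's profit: π_D = (391 - Q)q_D - (155q_D). Setting ∂π_D/∂q_D = 0: 236 - 2q_D - (q_G) = 0.
So q_G = (382 - q_D)/2 and q_D = (236 - q_G)/2.
Substituting one into the other gives q_G = 176 and q_D = 30.
Total output Q = 206, so price P = 391 - 206 = 185.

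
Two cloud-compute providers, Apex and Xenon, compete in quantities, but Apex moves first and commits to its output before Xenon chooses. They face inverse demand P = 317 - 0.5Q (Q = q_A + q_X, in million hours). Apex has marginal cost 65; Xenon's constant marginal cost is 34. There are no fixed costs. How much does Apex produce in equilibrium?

221

Solve by backward induction. Given q_A, the follower Xenon maximises π_X = (317 - (1/2)q_A - (1/2)q_X)q_X - 34q_X.
Setting the follower's marginal profit to zero, 283 - (1/2)q_A - q_X = 0, i.e. q_X = (283 - (1/2)q_A).
Apex substitutes q_X(q_A) into its own profit: π_A = q_A(317 - (1/2)q_A - (283 - (1/2)q_A)/2) - 65q_A = (351/2 - (1/4)q_A)q_A - 65q_A.
Maximising: ∂π_A/∂q_A = 221/2 - (1/2)q_A = 0, giving q_A = 221.
Then q_X = (283 - (1/2)·221) = 345/2.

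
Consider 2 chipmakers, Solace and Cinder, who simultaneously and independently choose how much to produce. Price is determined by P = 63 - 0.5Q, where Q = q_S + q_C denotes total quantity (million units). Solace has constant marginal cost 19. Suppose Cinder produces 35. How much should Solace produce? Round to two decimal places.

26.50

With the rival's output fixed at 35, Solace's profit is π_S = (63 - (1/2)·35 - (1/2)q_S)q_S - (19q_S) = (91/2 - (1/2)q_S)q_S - (19q_S).
∂π_S/∂q_S = 53/2 - q_S = 0, so q_S = 53/2.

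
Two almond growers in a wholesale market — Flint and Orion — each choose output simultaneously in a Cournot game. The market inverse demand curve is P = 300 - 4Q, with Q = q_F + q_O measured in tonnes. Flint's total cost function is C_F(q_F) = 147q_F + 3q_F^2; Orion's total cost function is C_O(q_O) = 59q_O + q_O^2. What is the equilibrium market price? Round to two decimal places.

Flint's profit: π_F = (300 - 4Q)q_F - (147q_F + 3q_F²). Setting ∂π_F/∂q_F = 0: 153 - 14q_F - 4(q_O) = 0.
Orion's first-order condition: 241 - 10q_O - 4(q_F) = 0.
Best responses: q_F = (153 - 4q_O)/14, q_O = (241 - 4q_F)/10.
Substituting one into the other gives q_F = 283/62 and q_O = 1381/62.
Total output Q = 832/31, so price P = 300 - 4·(832/31) = 192.6452.

192.65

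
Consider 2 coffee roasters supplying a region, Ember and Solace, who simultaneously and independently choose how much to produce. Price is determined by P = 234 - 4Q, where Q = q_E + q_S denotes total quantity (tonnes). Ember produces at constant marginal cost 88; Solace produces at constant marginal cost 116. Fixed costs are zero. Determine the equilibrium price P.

Ember's profit: π_E = (234 - 4Q)q_E - (88q_E). Setting ∂π_E/∂q_E = 0: 146 - 8q_E - 4(q_S) = 0.
Solace's first-order condition: 118 - 8q_S - 4(q_E) = 0.
Rearranging gives the reaction functions q_E = (146 - 4q_S)/8 and q_S = (118 - 4q_E)/8.
Solving the pair: q_E = 29/2, q_S = 15/2.
Total output Q = 22, so price P = 234 - 4·22 = 146.

146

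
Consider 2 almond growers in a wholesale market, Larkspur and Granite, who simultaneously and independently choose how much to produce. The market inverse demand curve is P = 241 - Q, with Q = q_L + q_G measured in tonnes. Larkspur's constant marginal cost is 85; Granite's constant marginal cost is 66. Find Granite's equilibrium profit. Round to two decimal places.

4181.78

Larkspur's profit: π_L = (241 - Q)q_L - (85q_L). Setting ∂π_L/∂q_L = 0: 156 - 2q_L - (q_G) = 0.
Granite's first-order condition: 175 - 2q_G - (q_L) = 0.
Best responses: q_L = (156 - q_G)/2, q_G = (175 - q_L)/2.
Substituting one into the other gives q_L = 137/3 and q_G = 194/3.
Price P = 241 - 331/3 = 392/3.
Granite's profit: (392/3 - 66)·(194/3) = 4181.7778.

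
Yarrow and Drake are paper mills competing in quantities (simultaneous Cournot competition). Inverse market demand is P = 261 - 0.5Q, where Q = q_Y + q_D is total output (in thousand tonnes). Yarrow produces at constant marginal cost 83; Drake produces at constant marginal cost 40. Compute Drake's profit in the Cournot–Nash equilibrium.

Yarrow's profit: π_Y = (261 - 0.5Q)q_Y - (83q_Y). Setting ∂π_Y/∂q_Y = 0: 178 - q_Y - (1/2)(q_D) = 0.
Drake's first-order condition: 221 - q_D - (1/2)(q_Y) = 0.
Best responses: q_Y = (178 - (1/2)q_D), q_D = (221 - (1/2)q_Y).
Substituting one into the other gives q_Y = 90 and q_D = 176.
Price P = 261 - (1/2)·266 = 128.
Drake's profit: (128 - 40)·176 = 15488.

15488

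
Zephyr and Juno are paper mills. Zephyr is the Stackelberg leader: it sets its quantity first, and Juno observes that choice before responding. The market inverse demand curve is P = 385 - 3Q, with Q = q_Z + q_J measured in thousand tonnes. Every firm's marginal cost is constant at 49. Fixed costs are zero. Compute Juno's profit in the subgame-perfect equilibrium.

2352

Solve by backward induction. Given q_Z, the follower Juno maximises π_J = (385 - 3q_Z - 3q_J)q_J - 49q_J.
Setting the follower's marginal profit to zero, 336 - 3q_Z - 6q_J = 0, i.e. q_J = (336 - 3q_Z)/6.
The leader anticipates this reaction. Substituting into P = 385 - 3Q gives P = 217 - (3/2)q_Z, so π_Z = (217 - (3/2)q_Z)q_Z - 49q_Z.
Maximising: ∂π_Z/∂q_Z = 168 - 3q_Z = 0, giving q_Z = 56.
Then q_J = (336 - 3·56)/6 = 28.
Price P = 385 - 3·84 = 133.
Juno's profit: (133 - 49)·28 = 2352.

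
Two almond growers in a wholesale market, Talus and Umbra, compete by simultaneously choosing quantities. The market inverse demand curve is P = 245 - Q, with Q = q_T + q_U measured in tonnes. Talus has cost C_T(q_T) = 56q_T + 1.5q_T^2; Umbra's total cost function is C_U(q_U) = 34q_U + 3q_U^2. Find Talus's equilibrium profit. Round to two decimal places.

2782.05

Talus's profit: π_T = (245 - Q)q_T - (56q_T + (3/2)q_T²). Setting ∂π_T/∂q_T = 0: 189 - 5q_T - (q_U) = 0.
Umbra's first-order condition: 211 - 8q_U - (q_T) = 0.
Best responses: q_T = (189 - q_U)/5, q_U = (211 - q_T)/8.
Substituting one into the other gives q_T = 1301/39 and q_U = 866/39.
Price P = 245 - 55.5641 = 189.4359.
Talus's profit: 189.4359·(1301/39) - 56·(1301/39) - (3/2)(1301/39)² = 2782.0529.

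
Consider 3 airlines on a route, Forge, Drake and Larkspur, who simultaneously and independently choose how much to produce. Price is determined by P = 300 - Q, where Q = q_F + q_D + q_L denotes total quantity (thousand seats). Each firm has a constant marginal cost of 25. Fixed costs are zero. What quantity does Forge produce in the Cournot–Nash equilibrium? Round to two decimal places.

68.75

Each firm earns π_i = (300 - Q)q_i - 25q_i.
Setting ∂π_i/∂q_i = 0 with rivals' quantities fixed: 275 - 2q_i - Σ_{j≠i} q_j = 0.
With identical firms every q_j equals q_i, so Σ_{j≠i} q_j = 2q_i and 275 = 4q_i, giving q_i = 275/4.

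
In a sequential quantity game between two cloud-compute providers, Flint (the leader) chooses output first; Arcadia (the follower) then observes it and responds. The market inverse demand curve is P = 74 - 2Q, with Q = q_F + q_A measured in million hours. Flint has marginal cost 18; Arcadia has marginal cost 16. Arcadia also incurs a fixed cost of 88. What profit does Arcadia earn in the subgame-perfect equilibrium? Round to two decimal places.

Solve by backward induction. Given q_F, the follower Arcadia maximises π_A = (74 - 2q_F - 2q_A)q_A - 16q_A.
Follower FOC: 58 - 2q_F - 4q_A = 0, so q_A(q_F) = (58 - 2q_F)/4.
The leader anticipates this reaction. Substituting into P = 74 - 2Q gives P = 45 - q_F, so π_F = (45 - q_F)q_F - 18q_F.
The leader's first-order condition 27 - 2q_F = 0 yields q_F = 27/2.
Then q_A = (58 - 2·(27/2))/4 = 31/4.
Price P = 74 - 2·(85/4) = 63/2.
Arcadia's profit: (63/2 - 16)·(31/4) - 88 = 257/8.

32.13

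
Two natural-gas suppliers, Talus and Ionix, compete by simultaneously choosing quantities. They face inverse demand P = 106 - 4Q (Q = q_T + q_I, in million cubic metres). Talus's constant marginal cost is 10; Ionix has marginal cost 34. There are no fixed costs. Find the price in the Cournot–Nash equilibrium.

Talus's profit: π_T = (106 - 4Q)q_T - (10q_T). Setting ∂π_T/∂q_T = 0: 96 - 8q_T - 4(q_I) = 0.
Ionix's profit: π_I = (106 - 4Q)q_I - (34q_I). Setting ∂π_I/∂q_I = 0: 72 - 8q_I - 4(q_T) = 0.
So q_T = (96 - 4q_I)/8 and q_I = (72 - 4q_T)/8.
Solving the pair: q_T = 10, q_I = 4.
Total output Q = 14, so price P = 106 - 4·14 = 50.

50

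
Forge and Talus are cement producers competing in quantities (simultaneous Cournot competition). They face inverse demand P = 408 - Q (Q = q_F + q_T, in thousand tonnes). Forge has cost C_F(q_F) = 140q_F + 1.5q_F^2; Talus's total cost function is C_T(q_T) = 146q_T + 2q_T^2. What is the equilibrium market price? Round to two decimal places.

325.66

Forge's profit: π_F = (408 - Q)q_F - (140q_F + (3/2)q_F²). Setting ∂π_F/∂q_F = 0: 268 - 5q_F - (q_T) = 0.
Talus's profit: π_T = (408 - Q)q_T - (146q_T + 2q_T²). Setting ∂π_T/∂q_T = 0: 262 - 6q_T - (q_F) = 0.
Rearranging gives the reaction functions q_F = (268 - q_T)/5 and q_T = (262 - q_F)/6.
Solving the pair: q_F = 1346/29, q_T = 1042/29.
Total output Q = 82.3448, so price P = 408 - 82.3448 = 325.6552.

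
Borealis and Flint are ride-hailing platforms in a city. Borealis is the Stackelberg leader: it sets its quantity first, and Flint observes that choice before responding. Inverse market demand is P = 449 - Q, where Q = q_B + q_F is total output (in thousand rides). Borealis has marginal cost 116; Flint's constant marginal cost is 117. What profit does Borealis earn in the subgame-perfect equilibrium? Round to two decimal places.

13944.50

The follower Flint best-responds to any q_B: π_F = (449 - Q)q_F - 117q_F.
Setting the follower's marginal profit to zero, 332 - q_B - 2q_F = 0, i.e. q_F = (332 - q_B)/2.
Borealis substitutes q_F(q_B) into its own profit: π_B = q_B(449 - q_B - (332 - q_B)/2) - 116q_B = (283 - (1/2)q_B)q_B - 116q_B.
Maximising: ∂π_B/∂q_B = 167 - q_B = 0, giving q_B = 167.
Then q_F = (332 - 167)/2 = 165/2.
Price P = 449 - 499/2 = 399/2.
Borealis's profit: (399/2 - 116)·167 = 13944.5000.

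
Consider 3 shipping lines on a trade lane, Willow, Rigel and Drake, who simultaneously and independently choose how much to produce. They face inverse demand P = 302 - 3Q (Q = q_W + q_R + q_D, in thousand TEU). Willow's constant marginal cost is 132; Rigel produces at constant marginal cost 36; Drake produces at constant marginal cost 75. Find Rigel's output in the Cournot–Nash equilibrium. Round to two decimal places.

Willow's profit: π_W = (302 - 3Q)q_W - (132q_W). Setting ∂π_W/∂q_W = 0: 170 - 6q_W - 3(q_R + q_D) = 0.
Rigel's profit: π_R = (302 - 3Q)q_R - (36q_R). Setting ∂π_R/∂q_R = 0: 266 - 6q_R - 3(q_W + q_D) = 0.
Drake's first-order condition: 227 - 6q_D - 3(q_W + q_R) = 0.
Adding the 3 conditions: 663 − 6Q − 6Q = 0, i.e. Q = 221/4.
Back-substituting: q_W = (170 − 663/4)/3 = 17/12, q_R = (266 − 663/4)/3 = 401/12, q_D = (227 − 663/4)/3 = 245/12.

33.42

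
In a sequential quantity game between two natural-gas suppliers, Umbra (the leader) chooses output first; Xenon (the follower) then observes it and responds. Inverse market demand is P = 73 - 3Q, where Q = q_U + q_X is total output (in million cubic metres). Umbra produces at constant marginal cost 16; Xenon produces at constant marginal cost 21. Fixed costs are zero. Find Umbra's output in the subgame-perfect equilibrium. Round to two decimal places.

The follower Xenon best-responds to any q_U: π_X = (73 - 3Q)q_X - 21q_X.
Setting the follower's marginal profit to zero, 52 - 3q_U - 6q_X = 0, i.e. q_X = (52 - 3q_U)/6.
The leader anticipates this reaction. Substituting into P = 73 - 3Q gives P = 47 - (3/2)q_U, so π_U = (47 - (3/2)q_U)q_U - 16q_U.
Leader FOC: 31 - 3q_U = 0, so q_U = 31/3.
Then q_X = (52 - 3·(31/3))/6 = 7/2.

10.33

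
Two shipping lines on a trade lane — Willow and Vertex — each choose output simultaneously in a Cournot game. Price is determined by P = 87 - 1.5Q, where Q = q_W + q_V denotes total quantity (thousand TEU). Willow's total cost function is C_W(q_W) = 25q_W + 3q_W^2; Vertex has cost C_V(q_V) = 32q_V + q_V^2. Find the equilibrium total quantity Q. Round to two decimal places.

14.73

Willow's profit: π_W = (87 - 1.5Q)q_W - (25q_W + 3q_W²). Setting ∂π_W/∂q_W = 0: 62 - 9q_W - (3/2)(q_V) = 0.
Vertex's first-order condition: 55 - 5q_V - (3/2)(q_W) = 0.
Rearranging gives the reaction functions q_W = (62 - (3/2)q_V)/9 and q_V = (55 - (3/2)q_W)/5.
Solving the pair: q_W = 910/171, q_V = 536/57.
Total output Q = 910/171 + 536/57 = 14.7251.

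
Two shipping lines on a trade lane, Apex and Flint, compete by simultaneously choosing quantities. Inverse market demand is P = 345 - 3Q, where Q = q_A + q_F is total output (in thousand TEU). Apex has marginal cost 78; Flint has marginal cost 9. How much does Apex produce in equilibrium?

Apex's profit: π_A = (345 - 3Q)q_A - (78q_A). Setting ∂π_A/∂q_A = 0: 267 - 6q_A - 3(q_F) = 0.
Flint's profit: π_F = (345 - 3Q)q_F - (9q_F). Setting ∂π_F/∂q_F = 0: 336 - 6q_F - 3(q_A) = 0.
Rearranging gives the reaction functions q_A = (267 - 3q_F)/6 and q_F = (336 - 3q_A)/6.
Solving the pair: q_A = 22, q_F = 45.

22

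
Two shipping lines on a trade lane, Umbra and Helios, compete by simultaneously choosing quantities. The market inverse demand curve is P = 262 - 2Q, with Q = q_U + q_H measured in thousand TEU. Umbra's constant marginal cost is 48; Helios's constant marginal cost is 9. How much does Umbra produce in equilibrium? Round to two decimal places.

Umbra's profit: π_U = (262 - 2Q)q_U - (48q_U). Setting ∂π_U/∂q_U = 0: 214 - 4q_U - 2(q_H) = 0.
Helios's first-order condition: 253 - 4q_H - 2(q_U) = 0.
Rearranging gives the reaction functions q_U = (214 - 2q_H)/4 and q_H = (253 - 2q_U)/4.
Solving the pair: q_U = 175/6, q_H = 146/3.

29.17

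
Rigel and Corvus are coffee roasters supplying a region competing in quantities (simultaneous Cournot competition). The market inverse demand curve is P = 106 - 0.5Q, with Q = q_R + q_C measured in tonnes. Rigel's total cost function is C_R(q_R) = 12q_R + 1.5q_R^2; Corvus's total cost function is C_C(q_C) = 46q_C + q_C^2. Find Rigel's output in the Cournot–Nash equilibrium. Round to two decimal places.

Rigel's profit: π_R = (106 - 0.5Q)q_R - (12q_R + (3/2)q_R²). Setting ∂π_R/∂q_R = 0: 94 - 4q_R - (1/2)(q_C) = 0.
Corvus's first-order condition: 60 - 3q_C - (1/2)(q_R) = 0.
Best responses: q_R = (94 - (1/2)q_C)/4, q_C = (60 - (1/2)q_R)/3.
Substituting one into the other gives q_R = 1008/47 and q_C = 772/47.

21.45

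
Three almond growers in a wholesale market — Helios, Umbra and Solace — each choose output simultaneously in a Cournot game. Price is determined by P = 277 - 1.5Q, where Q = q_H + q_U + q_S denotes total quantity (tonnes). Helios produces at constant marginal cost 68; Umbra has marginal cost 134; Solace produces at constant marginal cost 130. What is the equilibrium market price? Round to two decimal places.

Helios's profit: π_H = (277 - 1.5Q)q_H - (68q_H). Setting ∂π_H/∂q_H = 0: 209 - 3q_H - (3/2)(q_U + q_S) = 0.
Umbra's profit: π_U = (277 - 1.5Q)q_U - (134q_U). Setting ∂π_U/∂q_U = 0: 143 - 3q_U - (3/2)(q_H + q_S) = 0.
Solace's first-order condition: 147 - 3q_S - (3/2)(q_H + q_U) = 0.
Summing all 3 equations gives 499 − 6Q = 0, hence Q = 499/6.
Back-substituting: q_H = (209 − 499/4)/(3/2) = 337/6, q_U = (143 − 499/4)/(3/2) = 73/6, q_S = (147 − 499/4)/(3/2) = 89/6.
Total output Q = 499/6, so price P = 277 - (3/2)·(499/6) = 609/4.

152.25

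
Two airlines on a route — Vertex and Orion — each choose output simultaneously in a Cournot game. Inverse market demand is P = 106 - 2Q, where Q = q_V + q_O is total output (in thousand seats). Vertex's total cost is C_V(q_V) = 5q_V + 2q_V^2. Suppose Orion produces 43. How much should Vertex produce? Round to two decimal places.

1.88

With the rival's output fixed at 43, Vertex's profit is π_V = (106 - 2·43 - 2q_V)q_V - (5q_V + 2q_V²) = (20 - 2q_V)q_V - (5q_V + 2q_V²).
∂π_V/∂q_V = 15 - 8q_V = 0, so q_V = 15/8.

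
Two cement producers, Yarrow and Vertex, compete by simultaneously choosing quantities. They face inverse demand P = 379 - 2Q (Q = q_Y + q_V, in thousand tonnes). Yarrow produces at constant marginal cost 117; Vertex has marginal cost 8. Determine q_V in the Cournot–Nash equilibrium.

Yarrow's profit: π_Y = (379 - 2Q)q_Y - (117q_Y). Setting ∂π_Y/∂q_Y = 0: 262 - 4q_Y - 2(q_V) = 0.
Vertex's first-order condition: 371 - 4q_V - 2(q_Y) = 0.
Best responses: q_Y = (262 - 2q_V)/4, q_V = (371 - 2q_Y)/4.
Solving the pair: q_Y = 51/2, q_V = 80.

80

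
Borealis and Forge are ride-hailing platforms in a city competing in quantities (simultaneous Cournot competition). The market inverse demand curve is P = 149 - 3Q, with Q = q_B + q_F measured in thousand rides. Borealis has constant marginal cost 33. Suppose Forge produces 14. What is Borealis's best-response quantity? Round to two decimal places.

12.33

With the rival's output fixed at 14, Borealis's profit is π_B = (149 - 3·14 - 3q_B)q_B - (33q_B) = (107 - 3q_B)q_B - (33q_B).
∂π_B/∂q_B = 74 - 6q_B = 0, so q_B = 37/3.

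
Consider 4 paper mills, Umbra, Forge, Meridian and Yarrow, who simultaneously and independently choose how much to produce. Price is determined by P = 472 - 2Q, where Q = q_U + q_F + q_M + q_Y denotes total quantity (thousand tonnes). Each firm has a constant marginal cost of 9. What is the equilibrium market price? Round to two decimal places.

101.60

A representative firm's profit is π_i = q_i(472 - 2Q) - 9q_i.
Setting ∂π_i/∂q_i = 0 with rivals' quantities fixed: 463 - 4q_i - 2·Σ_{j≠i} q_j = 0.
By symmetry each firm produces the same amount; substituting Σ_{j≠i} q_j = 3q_i yields q_i = 463/10.
Total output Q = 926/5, so price P = 472 - 2·(926/5) = 508/5.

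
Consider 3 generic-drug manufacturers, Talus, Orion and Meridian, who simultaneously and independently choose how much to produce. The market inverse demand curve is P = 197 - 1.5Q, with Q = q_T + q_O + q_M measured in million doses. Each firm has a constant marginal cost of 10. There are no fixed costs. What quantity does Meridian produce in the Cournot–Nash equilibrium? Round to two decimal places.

A representative firm's profit is π_i = q_i(197 - 1.5Q) - 10q_i.
First-order condition (treating rivals' output as given): 187 - 3q_i - (3/2)·Σ_{j≠i} q_j = 0.
With identical firms every q_j equals q_i, so Σ_{j≠i} q_j = 2q_i and 187 = 6q_i, giving q_i = 187/6.

31.17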